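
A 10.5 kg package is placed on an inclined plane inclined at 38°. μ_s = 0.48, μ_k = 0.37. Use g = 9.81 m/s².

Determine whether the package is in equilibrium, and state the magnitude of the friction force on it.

N = m g cos θ = 81.2 N.
Down-slope weight component: m g sin θ = 63.4 N.
μ_s N = 39 N.
63.4 > 39 N, so it slides; kinetic friction f = μ_k N = 0.37×81.2 = 30 N.

f ≈ 30 N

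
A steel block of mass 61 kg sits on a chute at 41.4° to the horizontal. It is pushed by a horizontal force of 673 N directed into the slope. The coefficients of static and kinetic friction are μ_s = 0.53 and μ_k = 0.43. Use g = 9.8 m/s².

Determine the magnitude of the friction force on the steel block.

f ≈ 109 N (down the incline)

The horizontal push has a component P sin θ into the surface, so N = m g cos θ + P sin θ = 448.4 + 445.1 = 893.5 N.
Along the incline, the net driving force (taking up-slope positive) is P cos θ − m g sin θ = 504.8 − 395.3 = 109.5 N, so equilibrium requires friction f = -109.5 N (down-slope).
Maximum static friction: μ_s N = 0.53 × 893.5 = 473.5 N.
Since 109.5 N is within the 473.5 N limit, the steel block stays put and friction is exactly 109 N.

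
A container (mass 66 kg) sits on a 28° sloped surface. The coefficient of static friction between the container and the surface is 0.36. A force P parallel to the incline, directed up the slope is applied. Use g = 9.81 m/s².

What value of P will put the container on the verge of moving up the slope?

At impending motion up the slope, friction acts down-slope at its limit: f = μ_s N.
P is parallel to the surface, so N = m g cos θ = 572 N.
Along the incline: P = m g sin θ + μ_s N = 304 + 0.36×572 = 510 N.

P ≈ 510 N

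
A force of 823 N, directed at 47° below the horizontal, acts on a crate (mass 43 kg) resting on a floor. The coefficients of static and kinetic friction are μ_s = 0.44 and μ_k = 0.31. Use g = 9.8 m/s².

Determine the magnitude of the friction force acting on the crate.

The vertical component of P adds to the normal force: N = m g + P sin α = 421.4 + 601.9 = 1023 N.
Horizontally, friction must balance P cos α = 561.3 N.
The static-friction limit is μ_s N = 450.3 N.
561.3 > 450.3 N → the crate slides; f = μ_k N = 0.31×1023 = 317 N.

f ≈ 317 N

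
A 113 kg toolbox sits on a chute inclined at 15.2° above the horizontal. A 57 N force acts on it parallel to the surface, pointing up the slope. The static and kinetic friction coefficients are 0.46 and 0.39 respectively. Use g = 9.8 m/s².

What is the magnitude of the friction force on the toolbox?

f ≈ 233 N (up the incline)

Normal force: N = m g cos θ = 113 × 9.8 × cos 15.2° = 1069 N.
The friction needed for equilibrium is m g sin θ − P = 290.3 − 57 = 233.3 N, measured positive up-slope.
Static friction can supply at most μ_s N = 491.6 N.
Since |233.3| ≤ 491.6 N, static friction is sufficient; f equals the required value, not μ_s N.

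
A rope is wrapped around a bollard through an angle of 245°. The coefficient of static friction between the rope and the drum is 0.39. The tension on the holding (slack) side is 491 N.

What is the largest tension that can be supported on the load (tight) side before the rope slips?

T_max ≈ 2600 N

At impending slip the capstan equation gives T₂/T₁ = e^{μβ} with β in radians.
β = 245° × π/180 = 4.276 rad.
e^{μβ} = e^{0.39×4.276} = 5.3.
T₂ = T₁ · e^{μβ} = 491 × 5.3 = 2600 N.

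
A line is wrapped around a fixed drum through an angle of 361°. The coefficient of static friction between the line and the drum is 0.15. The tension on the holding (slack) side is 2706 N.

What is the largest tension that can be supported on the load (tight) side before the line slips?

At impending slip the capstan equation gives T₂/T₁ = e^{μβ} with β in radians.
β = 361° × π/180 = 6.301 rad.
e^{μβ} = e^{0.15×6.301} = 2.573.
T₂ = T₁ · e^{μβ} = 2706 × 2.573 = 6960 N.

T_max ≈ 6960 N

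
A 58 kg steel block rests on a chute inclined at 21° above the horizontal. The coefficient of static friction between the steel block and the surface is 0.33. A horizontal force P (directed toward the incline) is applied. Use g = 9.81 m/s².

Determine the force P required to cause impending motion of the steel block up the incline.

At impending motion up the slope, friction acts down-slope at its limit: f = μ_s N.
Perpendicular to the incline: N = m g cos θ + P sin θ.
Along the incline: P cos θ = m g sin θ + μ_s N = m g sin θ + μ_s (m g cos θ + P sin θ).
Solving, P (cos θ − μ_s sin θ) = m g (sin θ + μ_s cos θ), so P = 58×9.81×(sin 21° + 0.33 cos 21°)/(cos 21° − 0.33 sin 21°) = 569×0.6664/0.8153 = 465 N.

P ≈ 465 N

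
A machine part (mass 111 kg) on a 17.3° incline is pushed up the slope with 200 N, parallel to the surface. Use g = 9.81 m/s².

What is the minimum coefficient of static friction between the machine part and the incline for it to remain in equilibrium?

μ_s,min ≈ 0.119

N = m g cos θ = 1040 N.
Friction must make up the shortfall along the incline: f = m g sin θ − P = 323.8 − 200 = 123.8 N.
At the threshold f = μ_s N, so μ_s,min = 123.8/1040 = 0.119.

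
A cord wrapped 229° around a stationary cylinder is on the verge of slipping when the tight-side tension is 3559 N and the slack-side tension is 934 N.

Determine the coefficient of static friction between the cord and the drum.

μ ≈ 0.335

T₂/T₁ = e^{μβ} → μ = ln(T₂/T₁)/β.
β = 229° = 3.997 rad.
μ = ln(3559/934)/3.997 = ln(3.81)/3.997 = 0.335.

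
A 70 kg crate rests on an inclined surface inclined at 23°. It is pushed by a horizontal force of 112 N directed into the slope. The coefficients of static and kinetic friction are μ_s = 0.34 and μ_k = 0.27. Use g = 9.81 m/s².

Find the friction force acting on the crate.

Resolve perpendicular to the incline: N = m g cos θ + P sin θ = 70×9.81×cos 23° + 112×sin 23° = 675.9 N.
Along the incline, the net driving force (taking up-slope positive) is P cos θ − m g sin θ = 103.1 − 268.3 = -165.2 N, so equilibrium requires friction f = 165.2 N (up-slope).
Maximum static friction: μ_s N = 0.34 × 675.9 = 229.8 N.
Since 165.2 N is within the 229.8 N limit, the crate stays put and friction is exactly 165 N.

f ≈ 165 N (up the incline)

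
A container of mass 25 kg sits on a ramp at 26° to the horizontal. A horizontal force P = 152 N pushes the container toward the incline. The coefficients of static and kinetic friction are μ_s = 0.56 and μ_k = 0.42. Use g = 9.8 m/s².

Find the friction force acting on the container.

The horizontal push has a component P sin θ into the surface, so N = m g cos θ + P sin θ = 220.2 + 66.63 = 286.8 N.
Parallel to the incline: P cos θ − m g sin θ = 136.6 − 107.4 = 29.22 N; the friction needed to balance this is 29.22 N acting down the slope.
The limit of static friction is μ_s N = 160.6 N.
Since 29.22 N is within the 160.6 N limit, the container stays put and friction is exactly 29.2 N.

f ≈ 29.2 N (down the incline)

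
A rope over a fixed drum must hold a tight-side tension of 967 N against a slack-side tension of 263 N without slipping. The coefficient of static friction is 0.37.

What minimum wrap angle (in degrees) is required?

β_min ≈ 202°

T₂/T₁ = e^{μβ} → β = ln(T₂/T₁)/μ.
β = ln(967/263)/0.37 = 1.302/0.37 = 3.519 rad.
In degrees: β = 3.519 × 180/π = 202°.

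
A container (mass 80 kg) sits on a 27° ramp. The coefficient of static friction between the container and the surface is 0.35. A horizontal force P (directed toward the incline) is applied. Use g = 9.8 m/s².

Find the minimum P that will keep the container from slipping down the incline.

The container tends to slide down (tan θ > μ_s), so at the point of impending slip friction acts up-slope at its limit: f = μ_s N.
Perpendicular to the incline: N = m g cos θ + P sin θ.
Along the incline: P cos θ + μ_s N = m g sin θ, i.e. P cos θ + μ_s (m g cos θ + P sin θ) = m g sin θ.
Solving, P (cos θ + μ_s sin θ) = m g (sin θ − μ_s cos θ), so P = 784×0.1421/1.05 = 106 N.

P_min ≈ 106 N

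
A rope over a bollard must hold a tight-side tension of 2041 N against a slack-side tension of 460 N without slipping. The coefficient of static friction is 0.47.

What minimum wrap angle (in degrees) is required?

T₂/T₁ = e^{μβ} → β = ln(T₂/T₁)/μ.
β = ln(2041/460)/0.47 = 1.49/0.47 = 3.17 rad.
In degrees: β = 3.17 × 180/π = 182°.

β_min ≈ 182°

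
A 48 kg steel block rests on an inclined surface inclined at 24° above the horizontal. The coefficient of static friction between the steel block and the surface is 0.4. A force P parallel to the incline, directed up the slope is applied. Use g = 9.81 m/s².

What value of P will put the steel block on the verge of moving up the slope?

P ≈ 364 N

At impending motion up the slope, friction acts down-slope at its limit: f = μ_s N.
P is parallel to the surface, so N = m g cos θ = 430 N.
Along the incline: P = m g sin θ + μ_s N = 192 + 0.4×430 = 364 N.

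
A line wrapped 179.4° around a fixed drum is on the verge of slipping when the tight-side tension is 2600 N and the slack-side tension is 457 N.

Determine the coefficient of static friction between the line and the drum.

μ ≈ 0.555

T₂/T₁ = e^{μβ} → μ = ln(T₂/T₁)/β.
β = 179.4° = 3.131 rad.
μ = ln(2600/457)/3.131 = ln(5.689)/3.131 = 0.555.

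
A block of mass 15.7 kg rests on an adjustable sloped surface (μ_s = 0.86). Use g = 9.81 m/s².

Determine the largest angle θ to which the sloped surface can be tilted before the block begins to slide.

At the slip threshold, m g sin θ = μ_s · m g cos θ, so tan θ = μ_s.
θ_max = arctan(0.86) = 40.7°.

θ_max ≈ 40.7°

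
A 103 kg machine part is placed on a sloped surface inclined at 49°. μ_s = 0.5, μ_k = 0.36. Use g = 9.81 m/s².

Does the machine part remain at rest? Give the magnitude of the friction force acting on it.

f ≈ 239 N

N = m g cos θ = 663 N.
Down-slope weight component: m g sin θ = 763 N.
μ_s N = 331 N.
763 > 331 N, so it slides; kinetic friction f = μ_k N = 0.36×663 = 239 N.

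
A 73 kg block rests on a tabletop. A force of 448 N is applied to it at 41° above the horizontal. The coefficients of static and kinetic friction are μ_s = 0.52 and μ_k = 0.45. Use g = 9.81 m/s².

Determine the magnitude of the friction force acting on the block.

f ≈ 190 N

N = m g − P sin α = 716.1 − 448×sin 41° = 422.2 N.
Horizontally, friction must balance P cos α = 338.1 N.
μ_s N = 0.52 × 422.2 = 219.6 N.
338.1 > 219.6 N → the block slides; f = μ_k N = 0.45×422.2 = 190 N.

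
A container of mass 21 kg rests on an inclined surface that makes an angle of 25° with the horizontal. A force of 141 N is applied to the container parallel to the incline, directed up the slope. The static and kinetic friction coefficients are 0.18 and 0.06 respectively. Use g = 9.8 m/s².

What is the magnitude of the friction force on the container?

f ≈ 11.2 N (down the incline)

Normal force: N = m g cos θ = 21 × 9.8 × cos 25° = 186.5 N.
For equilibrium along the incline the friction force must supply f = m g sin θ − P = 86.97 − 141 = -54.03 N (positive meaning up-slope).
Static friction can supply at most μ_s N = 33.57 N.
Since |-54.03| > 33.57 N, static friction cannot hold it; the container slides up the incline and kinetic friction applies: f = μ_k N = 0.06 × 186.5 = 11.2 N.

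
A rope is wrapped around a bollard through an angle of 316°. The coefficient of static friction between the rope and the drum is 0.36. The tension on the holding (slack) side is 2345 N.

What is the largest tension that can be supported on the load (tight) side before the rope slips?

T_max ≈ 17100 N

At impending slip the capstan equation gives T₂/T₁ = e^{μβ} with β in radians.
β = 316° × π/180 = 5.515 rad.
e^{μβ} = e^{0.36×5.515} = 7.283.
T₂ = T₁ · e^{μβ} = 2345 × 7.283 = 17100 N.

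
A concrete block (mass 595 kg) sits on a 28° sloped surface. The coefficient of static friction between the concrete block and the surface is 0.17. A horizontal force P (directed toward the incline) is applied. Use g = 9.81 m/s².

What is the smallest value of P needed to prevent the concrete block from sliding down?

The concrete block tends to slide down (tan θ > μ_s), so at the point of impending slip friction acts up-slope at its limit: f = μ_s N.
Perpendicular to the incline: N = m g cos θ + P sin θ.
Along the incline: P cos θ + μ_s N = m g sin θ, i.e. P cos θ + μ_s (m g cos θ + P sin θ) = m g sin θ.
Solving, P (cos θ + μ_s sin θ) = m g (sin θ − μ_s cos θ), so P = 5840×0.3194/0.9628 = 1940 N.

P_min ≈ 1940 N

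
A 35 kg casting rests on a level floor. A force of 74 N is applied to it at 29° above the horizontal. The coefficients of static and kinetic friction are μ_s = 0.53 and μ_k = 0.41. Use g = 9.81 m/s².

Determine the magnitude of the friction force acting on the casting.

N = m g − P sin α = 343.4 − 74×sin 29° = 307.5 N.
For equilibrium, f = P cos α = 74×cos 29° = 64.72 N.
The static-friction limit is μ_s N = 163 N.
Since 64.72 N does not exceed the limit, the casting stays at rest and f = 64.7 N.

f ≈ 64.7 N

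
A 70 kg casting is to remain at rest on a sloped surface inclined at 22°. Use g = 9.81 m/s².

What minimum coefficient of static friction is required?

At the slip threshold m g sin θ = μ_s m g cos θ, so μ_s,min = tan θ.
μ_s,min = tan 22° = 0.404.

μ_s,min ≈ 0.404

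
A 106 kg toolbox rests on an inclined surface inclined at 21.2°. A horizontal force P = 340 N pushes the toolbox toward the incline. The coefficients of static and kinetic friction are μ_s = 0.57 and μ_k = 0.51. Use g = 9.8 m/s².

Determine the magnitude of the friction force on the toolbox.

f ≈ 58.7 N (up the incline)

Resolve perpendicular to the incline: N = m g cos θ + P sin θ = 106×9.8×cos 21.2° + 340×sin 21.2° = 1091 N.
Parallel to the incline: P cos θ − m g sin θ = 317 − 375.7 = -58.67 N; the friction needed to balance this is 58.67 N acting up the slope.
Maximum static friction: μ_s N = 0.57 × 1091 = 622.1 N.
Since 58.67 N is within the 622.1 N limit, the toolbox stays put and friction is exactly 58.7 N.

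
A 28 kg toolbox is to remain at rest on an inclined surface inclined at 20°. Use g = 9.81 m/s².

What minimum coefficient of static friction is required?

μ_s,min ≈ 0.364

At the slip threshold m g sin θ = μ_s m g cos θ, so μ_s,min = tan θ.
μ_s,min = tan 20° = 0.364.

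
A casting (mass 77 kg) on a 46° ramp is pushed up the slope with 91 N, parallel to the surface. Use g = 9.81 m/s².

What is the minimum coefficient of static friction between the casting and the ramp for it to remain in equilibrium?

μ_s,min ≈ 0.862

N = m g cos θ = 524.7 N.
Friction must make up the shortfall along the incline: f = m g sin θ − P = 543.4 − 91 = 452.4 N.
At the threshold f = μ_s N, so μ_s,min = 452.4/524.7 = 0.862.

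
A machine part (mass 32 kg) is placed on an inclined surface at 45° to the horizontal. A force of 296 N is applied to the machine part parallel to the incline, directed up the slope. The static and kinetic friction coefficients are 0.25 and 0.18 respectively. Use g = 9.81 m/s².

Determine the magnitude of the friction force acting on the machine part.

Normal force: N = m g cos θ = 32 × 9.81 × cos 45° = 222 N.
For equilibrium along the incline the friction force must supply f = m g sin θ − P = 222 − 296 = -74.03 N (positive meaning up-slope).
The static-friction ceiling is μ_s N = 0.25 × 222 = 55.49 N.
|-74.03| exceeds 55.49 N, so the machine part slips up-slope; friction is kinetic, f = μ_k N = 0.18×222 = 40 N.

f ≈ 40 N (down the incline)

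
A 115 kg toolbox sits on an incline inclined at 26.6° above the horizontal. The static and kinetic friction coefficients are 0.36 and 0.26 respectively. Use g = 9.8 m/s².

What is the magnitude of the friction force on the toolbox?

f ≈ 262 N (up the incline)

Perpendicular to the surface, N = m g cos θ = 115·9.8·cos 26.6° = 1008 N.
For equilibrium along the incline, friction must balance the weight component: f = m g sin θ = 504.6 N up the slope.
Static friction can supply at most μ_s N = 362.8 N.
Since |504.6| > 362.8 N, static friction cannot hold it; the toolbox slides down the incline and kinetic friction applies: f = μ_k N = 0.26 × 1008 = 262 N.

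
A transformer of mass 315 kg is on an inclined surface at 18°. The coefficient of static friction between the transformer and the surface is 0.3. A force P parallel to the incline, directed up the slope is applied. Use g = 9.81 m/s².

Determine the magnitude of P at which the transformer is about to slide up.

At impending motion up the slope, friction acts down-slope at its limit: f = μ_s N.
P is parallel to the surface, so N = m g cos θ = 2940 N.
Along the incline: P = m g sin θ + μ_s N = 955 + 0.3×2940 = 1840 N.

P ≈ 1840 N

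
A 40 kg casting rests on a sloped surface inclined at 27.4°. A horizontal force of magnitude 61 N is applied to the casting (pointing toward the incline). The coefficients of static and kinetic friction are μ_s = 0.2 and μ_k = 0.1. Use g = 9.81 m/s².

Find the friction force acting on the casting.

Resolve perpendicular to the incline: N = m g cos θ + P sin θ = 40×9.81×cos 27.4° + 61×sin 27.4° = 376.5 N.
Parallel to the incline: P cos θ − m g sin θ = 54.16 − 180.6 = -126.4 N; the friction needed to balance this is 126.4 N acting up the slope.
Maximum static friction: μ_s N = 0.2 × 376.5 = 75.29 N.
|f_req| = 126.4 > 75.29 N → the casting slides down the incline; f = μ_k N = 0.1 × 376.5 = 37.6 N.

f ≈ 37.6 N (up the incline)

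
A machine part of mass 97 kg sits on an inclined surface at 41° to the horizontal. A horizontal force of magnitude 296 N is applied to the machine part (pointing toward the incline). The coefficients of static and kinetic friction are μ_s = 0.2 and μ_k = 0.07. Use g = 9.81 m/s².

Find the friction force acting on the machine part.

The horizontal push has a component P sin θ into the surface, so N = m g cos θ + P sin θ = 718.2 + 194.2 = 912.4 N.
Parallel to the incline: P cos θ − m g sin θ = 223.4 − 624.3 = -400.9 N; the friction needed to balance this is 400.9 N acting up the slope.
The limit of static friction is μ_s N = 182.5 N.
The required 400.9 N exceeds the static limit, so the machine part slides down-slope and f = μ_k N = 0.07×912.4 = 63.9 N.

f ≈ 63.9 N (up the incline)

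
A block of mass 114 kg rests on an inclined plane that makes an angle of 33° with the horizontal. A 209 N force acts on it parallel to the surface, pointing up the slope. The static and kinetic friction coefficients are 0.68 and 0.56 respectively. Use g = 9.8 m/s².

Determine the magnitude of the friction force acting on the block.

f ≈ 399 N (up the incline)

The normal reaction is N = m g cos θ = 937 N.
For equilibrium along the incline the friction force must supply f = m g sin θ − P = 608.5 − 209 = 399.5 N (positive meaning up-slope).
Maximum static friction available: μ_s N = 0.68 × 937 = 637.1 N.
Since |399.5| ≤ 637.1 N, the block remains in static equilibrium and friction takes exactly the required value.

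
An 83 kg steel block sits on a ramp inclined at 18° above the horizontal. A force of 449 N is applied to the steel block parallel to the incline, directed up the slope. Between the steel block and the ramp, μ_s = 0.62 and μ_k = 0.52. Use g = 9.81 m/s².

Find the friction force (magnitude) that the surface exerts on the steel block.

Normal force: N = m g cos θ = 83 × 9.81 × cos 18° = 774.4 N.
Parallel to the incline, ΣF = 0 gives f = m g sin θ − P = 251.6 − 449 = -197.4 N (up-slope positive).
Maximum static friction available: μ_s N = 0.62 × 774.4 = 480.1 N.
Since |-197.4| ≤ 480.1 N, the steel block remains in static equilibrium and friction takes exactly the required value.

f ≈ 197 N (down the incline)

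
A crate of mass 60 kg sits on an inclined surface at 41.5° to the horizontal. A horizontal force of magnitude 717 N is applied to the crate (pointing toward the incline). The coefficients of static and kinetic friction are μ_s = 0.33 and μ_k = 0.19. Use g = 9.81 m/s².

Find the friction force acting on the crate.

f ≈ 147 N (down the incline)

Resolve perpendicular to the incline: N = m g cos θ + P sin θ = 60×9.81×cos 41.5° + 717×sin 41.5° = 915.9 N.
Parallel to the incline: P cos θ − m g sin θ = 537 − 390 = 147 N; the friction needed to balance this is 147 N acting down the slope.
The limit of static friction is μ_s N = 302.3 N.
Since 147 N is within the 302.3 N limit, the crate stays put and friction is exactly 147 N.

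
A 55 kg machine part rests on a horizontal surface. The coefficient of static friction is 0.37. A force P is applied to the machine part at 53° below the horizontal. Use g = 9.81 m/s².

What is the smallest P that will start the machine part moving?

P ≈ 652 N

N = m g + P sin α (the push presses the machine part into the horizontal surface).
At impending slip, P cos α = μ_s N = μ_s (m g + P sin α).
Solving: P (cos α − μ_s sin α) = μ_s m g → P = 0.37×540/(cos 53° − 0.37 sin 53°) = 200/0.3063 = 652 N.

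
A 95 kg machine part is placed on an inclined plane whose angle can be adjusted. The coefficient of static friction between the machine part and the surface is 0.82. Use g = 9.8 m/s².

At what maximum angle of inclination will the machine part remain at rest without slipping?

At the slip threshold, m g sin θ = μ_s · m g cos θ, so tan θ = μ_s.
θ_max = arctan(0.82) = 39.4°.

θ_max ≈ 39.4°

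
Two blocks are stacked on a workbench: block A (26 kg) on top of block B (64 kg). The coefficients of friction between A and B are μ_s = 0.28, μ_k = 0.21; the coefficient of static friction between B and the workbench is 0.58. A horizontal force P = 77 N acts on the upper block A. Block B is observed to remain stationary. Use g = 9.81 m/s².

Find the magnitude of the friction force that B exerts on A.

f ≈ 53.6 N

Normal force at the A–B interface: N₁ = m_A g = 255.1 N.
Maximum static friction on A from B: μ_s N₁ = 0.28×255.1 = 71.42 N.
P = 77 N exceeds that limit, so A slips over B and the interface friction becomes kinetic: f₁ = μ_k N₁ = 0.21×255.1 = 53.6 N.
By Newton's third law B feels 53.6 N forward from A. With B stationary, the floor's static friction on B balances it: f₂ = 53.6 N (well within μ_s(m_A+m_B)g = 512.1 N).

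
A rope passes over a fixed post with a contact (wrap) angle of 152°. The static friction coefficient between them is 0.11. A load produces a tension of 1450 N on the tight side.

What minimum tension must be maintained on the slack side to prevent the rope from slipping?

T_min ≈ 1080 N

Capstan equation at impending slip: T_tight/T_slack = e^{μβ}.
β = 152° = 2.653 rad; e^{μβ} = e^{0.11×2.653} = 1.339.
T_slack = T_tight / e^{μβ} = 1450 / 1.339 = 1080 N.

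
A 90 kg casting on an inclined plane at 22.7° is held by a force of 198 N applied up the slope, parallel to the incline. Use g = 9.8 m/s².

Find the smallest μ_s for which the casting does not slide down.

N = m g cos θ = 813.7 N.
Friction must make up the shortfall along the incline: f = m g sin θ − P = 340.4 − 198 = 142.4 N.
At the threshold f = μ_s N, so μ_s,min = 142.4/813.7 = 0.175.

μ_s,min ≈ 0.175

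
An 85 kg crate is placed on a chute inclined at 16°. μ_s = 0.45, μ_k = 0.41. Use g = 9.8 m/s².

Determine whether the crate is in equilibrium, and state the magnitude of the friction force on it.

N = m g cos θ = 801 N.
Down-slope weight component: m g sin θ = 230 N.
μ_s N = 360 N.
230 ≤ 360 N, so it stays put; friction = 230 N.

f ≈ 230 N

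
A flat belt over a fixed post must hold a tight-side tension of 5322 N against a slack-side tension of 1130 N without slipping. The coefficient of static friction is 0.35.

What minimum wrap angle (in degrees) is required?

β_min ≈ 254°

T₂/T₁ = e^{μβ} → β = ln(T₂/T₁)/μ.
β = ln(5322/1130)/0.35 = 1.55/0.35 = 4.428 rad.
In degrees: β = 4.428 × 180/π = 254°.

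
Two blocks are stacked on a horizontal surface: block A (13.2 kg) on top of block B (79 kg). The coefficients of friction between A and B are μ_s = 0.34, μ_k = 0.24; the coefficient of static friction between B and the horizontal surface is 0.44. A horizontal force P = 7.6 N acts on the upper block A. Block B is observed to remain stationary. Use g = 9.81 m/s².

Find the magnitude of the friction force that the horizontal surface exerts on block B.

Normal force at the A–B interface: N₁ = m_A g = 129.5 N.
Maximum static friction on A from B: μ_s N₁ = 0.34×129.5 = 44.03 N.
Since P = 7.6 N ≤ 44.03 N, A does not slip on B; friction on A equals P = 7.6 N.
By Newton's third law B feels 7.6 N forward from A. With B stationary, the floor's static friction on B balances it: f₂ = 7.6 N (well within μ_s(m_A+m_B)g = 398 N).

f ≈ 7.6 N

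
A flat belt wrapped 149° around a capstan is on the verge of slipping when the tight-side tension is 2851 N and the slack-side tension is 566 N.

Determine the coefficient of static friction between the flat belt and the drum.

μ ≈ 0.622

T₂/T₁ = e^{μβ} → μ = ln(T₂/T₁)/β.
β = 149° = 2.601 rad.
μ = ln(2851/566)/2.601 = ln(5.037)/2.601 = 0.622.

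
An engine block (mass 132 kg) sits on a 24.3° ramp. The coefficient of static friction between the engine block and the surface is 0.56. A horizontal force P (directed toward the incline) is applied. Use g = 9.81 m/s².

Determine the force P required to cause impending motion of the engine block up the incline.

P ≈ 1750 N

At impending motion up the slope, friction acts down-slope at its limit: f = μ_s N.
Perpendicular to the incline: N = m g cos θ + P sin θ.
Along the incline: P cos θ = m g sin θ + μ_s N = m g sin θ + μ_s (m g cos θ + P sin θ).
Solving, P (cos θ − μ_s sin θ) = m g (sin θ + μ_s cos θ), so P = 132×9.81×(sin 24.3° + 0.56 cos 24.3°)/(cos 24.3° − 0.56 sin 24.3°) = 1290×0.9219/0.681 = 1750 N.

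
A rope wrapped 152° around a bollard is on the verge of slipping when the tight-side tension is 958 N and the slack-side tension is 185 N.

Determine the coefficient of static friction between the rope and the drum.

T₂/T₁ = e^{μβ} → μ = ln(T₂/T₁)/β.
β = 152° = 2.653 rad.
μ = ln(958/185)/2.653 = ln(5.178)/2.653 = 0.62.

μ ≈ 0.62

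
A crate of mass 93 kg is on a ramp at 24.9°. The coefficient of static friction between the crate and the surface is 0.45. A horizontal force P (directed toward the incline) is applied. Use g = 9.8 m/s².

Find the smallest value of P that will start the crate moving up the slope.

P ≈ 1050 N

At impending motion up the slope, friction acts down-slope at its limit: f = μ_s N.
Perpendicular to the incline: N = m g cos θ + P sin θ.
Along the incline: P cos θ = m g sin θ + μ_s N = m g sin θ + μ_s (m g cos θ + P sin θ).
Solving, P (cos θ − μ_s sin θ) = m g (sin θ + μ_s cos θ), so P = 93×9.8×(sin 24.9° + 0.45 cos 24.9°)/(cos 24.9° − 0.45 sin 24.9°) = 911×0.8292/0.7176 = 1050 N.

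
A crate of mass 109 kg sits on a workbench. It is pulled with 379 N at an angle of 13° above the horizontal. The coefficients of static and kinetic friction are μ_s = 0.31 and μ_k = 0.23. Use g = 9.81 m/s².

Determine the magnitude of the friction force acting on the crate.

f ≈ 226 N

The vertical component of P reduces the normal force: N = m g − P sin α = 1069 − 85.26 = 984 N.
The horizontal driving force is P cos α = 369.3 N, so equilibrium needs friction f = 369.3 N.
μ_s N = 0.31 × 984 = 305.1 N.
The required friction exceeds μ_s N, so the crate moves and f = μ_k N = 226 N.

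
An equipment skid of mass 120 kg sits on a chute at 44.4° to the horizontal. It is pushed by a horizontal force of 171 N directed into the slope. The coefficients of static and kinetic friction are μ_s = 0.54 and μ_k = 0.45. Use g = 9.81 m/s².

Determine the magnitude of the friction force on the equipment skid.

Normal direction: N = m g cos θ + P sin θ = 960.7 N.
Parallel to the incline: P cos θ − m g sin θ = 122.2 − 823.6 = -701.5 N; the friction needed to balance this is 701.5 N acting up the slope.
Maximum static friction: μ_s N = 0.54 × 960.7 = 518.8 N.
The required 701.5 N exceeds the static limit, so the equipment skid slides down-slope and f = μ_k N = 0.45×960.7 = 432 N.

f ≈ 432 N (up the incline)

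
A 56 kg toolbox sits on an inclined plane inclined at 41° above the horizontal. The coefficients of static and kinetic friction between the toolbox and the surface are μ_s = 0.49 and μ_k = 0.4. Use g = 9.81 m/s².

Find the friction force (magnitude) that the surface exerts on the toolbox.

Normal force: N = m g cos θ = 56 × 9.81 × cos 41° = 414.6 N.
Along the slope the weight component is m g sin θ = 360.4 N; friction must supply exactly this, acting up-slope.
The static-friction ceiling is μ_s N = 0.49 × 414.6 = 203.2 N.
|360.4| exceeds 203.2 N, so the toolbox slips down-slope; friction is kinetic, f = μ_k N = 0.4×414.6 = 166 N.

f ≈ 166 N (up the incline)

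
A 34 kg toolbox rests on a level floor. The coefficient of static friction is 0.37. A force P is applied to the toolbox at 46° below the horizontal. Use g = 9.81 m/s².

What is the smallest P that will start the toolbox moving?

P ≈ 288 N

N = m g + P sin α (the push presses the toolbox into the level floor).
At impending slip, P cos α = μ_s N = μ_s (m g + P sin α).
Solving: P (cos α − μ_s sin α) = μ_s m g → P = 0.37×334/(cos 46° − 0.37 sin 46°) = 123/0.4285 = 288 N.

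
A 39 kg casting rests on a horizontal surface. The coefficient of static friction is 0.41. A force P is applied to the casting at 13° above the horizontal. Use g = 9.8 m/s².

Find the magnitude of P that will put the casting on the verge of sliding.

N = m g − P sin α (the pull lifts the casting).
At impending slip, P cos α = μ_s N = μ_s (m g − P sin α).
Solving: P (cos α + μ_s sin α) = μ_s m g → P = 0.41×382/(cos 13° + 0.41 sin 13°) = 157/1.067 = 147 N.

P ≈ 147 N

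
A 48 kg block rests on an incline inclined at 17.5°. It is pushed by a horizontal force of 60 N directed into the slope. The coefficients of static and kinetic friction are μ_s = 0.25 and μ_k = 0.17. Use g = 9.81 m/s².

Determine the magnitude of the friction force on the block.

Normal direction: N = m g cos θ + P sin θ = 467.1 N.
Parallel to the incline: P cos θ − m g sin θ = 57.22 − 141.6 = -84.37 N; the friction needed to balance this is 84.37 N acting up the slope.
Maximum static friction: μ_s N = 0.25 × 467.1 = 116.8 N.
|f_req| = 84.37 ≤ 116.8 N → the block is in equilibrium; friction equals the required value.

f ≈ 84.4 N (up the incline)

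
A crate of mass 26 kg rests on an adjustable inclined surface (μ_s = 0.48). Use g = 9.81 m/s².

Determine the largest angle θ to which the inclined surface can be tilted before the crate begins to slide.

θ_max ≈ 25.6°

At the slip threshold, m g sin θ = μ_s · m g cos θ, so tan θ = μ_s.
θ_max = arctan(0.48) = 25.6°.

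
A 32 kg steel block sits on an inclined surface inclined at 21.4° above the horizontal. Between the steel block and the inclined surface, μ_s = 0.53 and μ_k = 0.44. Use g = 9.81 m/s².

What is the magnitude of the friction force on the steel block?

Perpendicular to the surface, N = m g cos θ = 32·9.81·cos 21.4° = 292.3 N.
Along the slope the weight component is m g sin θ = 114.5 N; friction must supply exactly this, acting up-slope.
Static friction can supply at most μ_s N = 154.9 N.
Since |114.5| ≤ 154.9 N, static friction is sufficient; f equals the required value, not μ_s N.

f ≈ 115 N (up the incline)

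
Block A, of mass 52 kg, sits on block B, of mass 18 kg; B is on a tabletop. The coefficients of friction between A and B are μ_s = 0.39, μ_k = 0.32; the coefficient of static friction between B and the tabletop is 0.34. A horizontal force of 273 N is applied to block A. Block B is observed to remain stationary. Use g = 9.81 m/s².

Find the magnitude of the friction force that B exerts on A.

Normal force at the A–B interface: N₁ = m_A g = 510.1 N.
So the A–B interface can sustain at most μ_s N₁ = 198.9 N of static friction.
P = 273 N exceeds that limit, so A slips over B and the interface friction becomes kinetic: f₁ = μ_k N₁ = 0.32×510.1 = 163 N.
B experiences an equal 163 N forward from A (third law). B is in equilibrium, so the floor supplies f₂ = 163 N of static friction (limit μ_s(m_A+m_B)g = 233.5 N, not exceeded).

f ≈ 163 N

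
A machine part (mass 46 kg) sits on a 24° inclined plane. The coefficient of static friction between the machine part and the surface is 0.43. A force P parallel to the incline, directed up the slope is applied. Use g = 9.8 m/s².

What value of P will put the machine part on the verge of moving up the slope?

P ≈ 360 N

At impending motion up the slope, friction acts down-slope at its limit: f = μ_s N.
P is parallel to the surface, so N = m g cos θ = 412 N.
Along the incline: P = m g sin θ + μ_s N = 183 + 0.43×412 = 360 N.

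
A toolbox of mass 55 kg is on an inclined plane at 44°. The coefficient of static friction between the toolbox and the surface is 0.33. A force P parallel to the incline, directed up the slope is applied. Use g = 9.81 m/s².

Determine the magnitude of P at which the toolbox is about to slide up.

P ≈ 503 N

At impending motion up the slope, friction acts down-slope at its limit: f = μ_s N.
P is parallel to the surface, so N = m g cos θ = 388 N.
Along the incline: P = m g sin θ + μ_s N = 375 + 0.33×388 = 503 N.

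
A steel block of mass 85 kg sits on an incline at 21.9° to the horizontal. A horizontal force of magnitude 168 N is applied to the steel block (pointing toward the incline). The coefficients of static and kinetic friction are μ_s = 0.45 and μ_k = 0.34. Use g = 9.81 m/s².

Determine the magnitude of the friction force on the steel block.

f ≈ 155 N (up the incline)

Normal direction: N = m g cos θ + P sin θ = 836.3 N.
Parallel to the incline: P cos θ − m g sin θ = 155.9 − 311 = -155.1 N; the friction needed to balance this is 155.1 N acting up the slope.
Maximum static friction: μ_s N = 0.45 × 836.3 = 376.4 N.
Since 155.1 N is within the 376.4 N limit, the steel block stays put and friction is exactly 155 N.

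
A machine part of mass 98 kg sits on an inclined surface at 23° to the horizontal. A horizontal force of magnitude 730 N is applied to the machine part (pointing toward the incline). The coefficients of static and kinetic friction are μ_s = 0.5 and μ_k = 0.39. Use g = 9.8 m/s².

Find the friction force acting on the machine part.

Resolve perpendicular to the incline: N = m g cos θ + P sin θ = 98×9.8×cos 23° + 730×sin 23° = 1169 N.
Parallel to the incline: P cos θ − m g sin θ = 672 − 375.3 = 296.7 N; the friction needed to balance this is 296.7 N acting down the slope.
The limit of static friction is μ_s N = 584.6 N.
|f_req| = 296.7 ≤ 584.6 N → the machine part is in equilibrium; friction equals the required value.

f ≈ 297 N (down the incline)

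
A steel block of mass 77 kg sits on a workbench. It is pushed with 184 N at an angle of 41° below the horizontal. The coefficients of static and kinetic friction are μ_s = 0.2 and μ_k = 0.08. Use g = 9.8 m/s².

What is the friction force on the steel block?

f ≈ 139 N

The vertical component of P adds to the normal force: N = m g + P sin α = 754.6 + 120.7 = 875.3 N.
For equilibrium, f = P cos α = 184×cos 41° = 138.9 N.
μ_s N = 0.2 × 875.3 = 175.1 N.
138.9 ≤ 175.1 N → static; friction equals the required 139 N.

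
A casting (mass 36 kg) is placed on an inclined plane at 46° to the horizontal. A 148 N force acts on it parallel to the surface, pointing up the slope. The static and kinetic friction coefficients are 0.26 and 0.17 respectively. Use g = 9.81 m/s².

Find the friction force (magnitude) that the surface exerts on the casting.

Normal force: N = m g cos θ = 36 × 9.81 × cos 46° = 245.3 N.
For equilibrium along the incline the friction force must supply f = m g sin θ − P = 254 − 148 = 106 N (positive meaning up-slope).
The static-friction ceiling is μ_s N = 0.26 × 245.3 = 63.78 N.
Since |106| > 63.78 N, static friction cannot hold it; the casting slides down the incline and kinetic friction applies: f = μ_k N = 0.17 × 245.3 = 41.7 N.

f ≈ 41.7 N (up the incline)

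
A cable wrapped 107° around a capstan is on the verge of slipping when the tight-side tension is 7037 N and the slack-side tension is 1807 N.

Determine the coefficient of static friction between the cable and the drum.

μ ≈ 0.728

T₂/T₁ = e^{μβ} → μ = ln(T₂/T₁)/β.
β = 107° = 1.868 rad.
μ = ln(7037/1807)/1.868 = ln(3.894)/1.868 = 0.728.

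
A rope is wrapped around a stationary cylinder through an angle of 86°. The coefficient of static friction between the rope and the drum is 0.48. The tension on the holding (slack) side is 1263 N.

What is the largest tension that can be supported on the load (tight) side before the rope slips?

T_max ≈ 2600 N

At impending slip the capstan equation gives T₂/T₁ = e^{μβ} with β in radians.
β = 86° × π/180 = 1.501 rad.
e^{μβ} = e^{0.48×1.501} = 2.055.
T₂ = T₁ · e^{μβ} = 1263 × 2.055 = 2600 N.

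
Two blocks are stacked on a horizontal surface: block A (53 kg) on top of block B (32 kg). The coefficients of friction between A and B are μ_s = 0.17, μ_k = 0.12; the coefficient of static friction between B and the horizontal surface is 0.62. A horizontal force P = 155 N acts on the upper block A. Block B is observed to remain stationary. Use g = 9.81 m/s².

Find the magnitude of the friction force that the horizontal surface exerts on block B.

The normal force B exerts on A is simply A's weight, N₁ = 519.9 N.
So the A–B interface can sustain at most μ_s N₁ = 88.39 N of static friction.
P = 155 N exceeds that limit, so A slips over B and the interface friction becomes kinetic: f₁ = μ_k N₁ = 0.12×519.9 = 62.4 N.
B experiences an equal 62.4 N forward from A (third law). B is in equilibrium, so the floor supplies f₂ = 62.4 N of static friction (limit μ_s(m_A+m_B)g = 517 N, not exceeded).

f ≈ 62.4 N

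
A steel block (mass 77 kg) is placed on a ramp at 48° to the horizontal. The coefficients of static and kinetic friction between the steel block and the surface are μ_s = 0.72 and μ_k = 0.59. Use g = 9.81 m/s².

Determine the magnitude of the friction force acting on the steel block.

f ≈ 298 N (up the incline)

The normal reaction is N = m g cos θ = 505.4 N.
For equilibrium along the incline, friction must balance the weight component: f = m g sin θ = 561.3 N up the slope.
The static-friction ceiling is μ_s N = 0.72 × 505.4 = 363.9 N.
Since |561.3| > 363.9 N, static friction cannot hold it; the steel block slides down the incline and kinetic friction applies: f = μ_k N = 0.59 × 505.4 = 298 N.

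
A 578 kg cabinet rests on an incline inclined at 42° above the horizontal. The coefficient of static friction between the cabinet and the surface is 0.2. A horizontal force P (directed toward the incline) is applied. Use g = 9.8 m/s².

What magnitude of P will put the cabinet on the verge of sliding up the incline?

At impending motion up the slope, friction acts down-slope at its limit: f = μ_s N.
Perpendicular to the incline: N = m g cos θ + P sin θ.
Along the incline: P cos θ = m g sin θ + μ_s N = m g sin θ + μ_s (m g cos θ + P sin θ).
Solving, P (cos θ − μ_s sin θ) = m g (sin θ + μ_s cos θ), so P = 578×9.8×(sin 42° + 0.2 cos 42°)/(cos 42° − 0.2 sin 42°) = 5660×0.8178/0.6093 = 7600 N.

P ≈ 7600 N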